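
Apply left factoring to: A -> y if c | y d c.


Common prefix: 'y'
Factored: A -> y A', A' -> if c | d c


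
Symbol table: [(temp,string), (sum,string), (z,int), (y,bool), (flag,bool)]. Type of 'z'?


Lookup 'z' → type int


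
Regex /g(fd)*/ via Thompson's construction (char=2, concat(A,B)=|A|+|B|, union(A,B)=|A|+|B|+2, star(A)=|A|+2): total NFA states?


Syntax tree has 3 char leaf(s), 0 union(s), 1 star(s)
chars contribute 3×2 = 6; each union adds +2; each star adds +2
Total: 6 + 0 + 2 = 8 states


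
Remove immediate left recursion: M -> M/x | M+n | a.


Left-recursive alternatives: M/x, M+n; non-recursive: a
Introduce M': M -> aM', M' -> /xM' | +nM' | ε


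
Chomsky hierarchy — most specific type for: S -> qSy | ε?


Single nonterminal LHS, but q^n y^n is not regular
Classification: Type 2 (Context-Free)


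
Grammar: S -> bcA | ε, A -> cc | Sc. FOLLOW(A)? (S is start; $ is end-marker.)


$ ∈ FOLLOW(S). For each A -> αBβ: add FIRST(β)\{ε} to FOLLOW(B); if β nullable, add FOLLOW(A).
FOLLOW(A) = {$, c}


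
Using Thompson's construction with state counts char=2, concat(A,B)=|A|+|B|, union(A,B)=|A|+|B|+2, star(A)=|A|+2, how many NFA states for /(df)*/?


Syntax tree has 2 char leaf(s), 0 union(s), 1 star(s)
chars contribute 2×2 = 4; each union adds +2; each star adds +2
Total: 4 + 0 + 2 = 6 states


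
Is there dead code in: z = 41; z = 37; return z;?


first assignment to z is overwritten before any read
Dead: 'z = 41'


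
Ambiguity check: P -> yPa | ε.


balanced y^n…a^n: each string has a unique parse
Unambiguous


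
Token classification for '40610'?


Pattern: digits only
Type: INTEGER_LITERAL


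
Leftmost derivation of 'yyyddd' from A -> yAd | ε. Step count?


Derivation: A => yAd => yyAdd => yyyAddd => yyyddd
Steps: 4


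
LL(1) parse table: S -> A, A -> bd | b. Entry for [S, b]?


For [S, b]: 'b' ∈ FIRST(A)
Entry: S -> A


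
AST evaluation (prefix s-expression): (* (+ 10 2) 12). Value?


Evaluate inner: (+ 10 2) = 12
Evaluate root: (* 12 12) = 144
Result: 144


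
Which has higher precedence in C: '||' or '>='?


'>=' is relational (level 7); '||' is logical OR (level 1)
Higher level binds tighter
'>=' has higher precedence than '||'


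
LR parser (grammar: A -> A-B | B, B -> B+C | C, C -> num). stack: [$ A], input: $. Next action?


start symbol A on stack, input exhausted
Action: accept


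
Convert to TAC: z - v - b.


Break into single-operator statements:
t1 = z - v
t2 = t1 - b


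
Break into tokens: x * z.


Scan left to right, longest-match per lexeme
Tokens: ID(x), OP(*), ID(z)


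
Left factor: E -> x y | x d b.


Common prefix: 'x'
Factored: E -> x E', E' -> y | d b


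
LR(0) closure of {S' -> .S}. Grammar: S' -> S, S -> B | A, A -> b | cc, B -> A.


Start: S' -> .S
For each item with dot before a nonterminal B, add B -> .γ for every B-production
Closure: [S' -> .S, S -> .B, S -> .A, B -> .A, A -> .b, A -> .cc]


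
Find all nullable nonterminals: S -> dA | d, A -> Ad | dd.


A nonterminal is nullable iff some alternative derives ε (directly, or every symbol in it is nullable)
Nullable: {}


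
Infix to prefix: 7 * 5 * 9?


left-to-right (same/higher precedence on left): tree is (* (* 7 5) 9)
Prefix: * * 7 5 9


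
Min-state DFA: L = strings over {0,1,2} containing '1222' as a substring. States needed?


KMP-style automaton: 4 progress states + 1 absorbing accept = 5
Minimal DFA: 5 states


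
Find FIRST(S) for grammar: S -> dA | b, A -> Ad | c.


Per alternative of S: FIRST(dA) = {d}; FIRST(b) = {b}
FIRST(S) = {b, d}


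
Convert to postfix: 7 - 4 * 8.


* has higher precedence, evaluate 4*8 first
Postfix: 7 4 8 * -


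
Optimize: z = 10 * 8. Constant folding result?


10 * 8 = 80 at compile time
Optimized: z = 80


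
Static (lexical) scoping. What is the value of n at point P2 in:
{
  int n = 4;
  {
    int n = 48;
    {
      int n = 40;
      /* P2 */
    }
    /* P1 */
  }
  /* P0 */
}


n declared in the same block as P2
n = 40


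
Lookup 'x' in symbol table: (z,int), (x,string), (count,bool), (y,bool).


Lookup 'x' → type string


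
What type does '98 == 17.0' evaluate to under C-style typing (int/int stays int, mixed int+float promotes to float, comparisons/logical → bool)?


Operand types: int == float
Rule: comparison yields bool
Result type: bool


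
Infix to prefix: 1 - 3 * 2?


'*' binds tighter: tree is (- 1 (* 3 2))
Prefix: - 1 * 3 2


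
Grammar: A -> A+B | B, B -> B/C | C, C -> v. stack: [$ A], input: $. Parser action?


start symbol A on stack, input exhausted
Action: accept


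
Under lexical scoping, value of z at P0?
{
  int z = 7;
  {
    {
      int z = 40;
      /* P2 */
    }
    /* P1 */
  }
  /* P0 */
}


z declared in the same block as P0
z = 7


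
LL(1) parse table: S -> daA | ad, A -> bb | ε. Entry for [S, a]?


For [S, a]: 'a' ∈ FIRST(ad)
Entry: S -> ad


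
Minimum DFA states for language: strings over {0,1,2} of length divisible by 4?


Track length mod 4: states 0..3, accept at 0
Minimal DFA: 4 states


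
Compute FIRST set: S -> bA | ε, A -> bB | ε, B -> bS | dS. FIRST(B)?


Per alternative of B: FIRST(bS) = {b}; FIRST(dS) = {d}
FIRST(B) = {b, d}


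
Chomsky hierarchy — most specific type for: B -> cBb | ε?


Single nonterminal LHS, but c^n b^n is not regular
Classification: Type 2 (Context-Free)


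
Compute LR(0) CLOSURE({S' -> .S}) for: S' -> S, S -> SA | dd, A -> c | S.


Start: S' -> .S
For each item with dot before a nonterminal B, add B -> .γ for every B-production
Closure: [S' -> .S, S -> .SA, S -> .dd]


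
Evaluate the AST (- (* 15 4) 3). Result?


Evaluate inner: (* 15 4) = 60
Evaluate root: (- 60 3) = 57
Result: 57


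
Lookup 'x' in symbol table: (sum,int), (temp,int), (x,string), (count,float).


Lookup 'x' → type string


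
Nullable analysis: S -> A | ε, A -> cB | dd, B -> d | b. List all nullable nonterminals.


A nonterminal is nullable iff some alternative derives ε (directly, or every symbol in it is nullable)
Nullable: {S}


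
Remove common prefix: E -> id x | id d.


Common prefix: 'id'
Factored: E -> id E', E' -> x | d


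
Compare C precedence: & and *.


'*' is multiplicative (level 10); '&' is bitwise AND (level 5)
Higher level binds tighter
'*' has higher precedence than '&'


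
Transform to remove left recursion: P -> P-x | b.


Left-recursive alternatives: P-x; non-recursive: b
Introduce P': P -> bP', P' -> -xP' | ε


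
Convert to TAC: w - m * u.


Break into single-operator statements:
t1 = m * u
t2 = w - t1


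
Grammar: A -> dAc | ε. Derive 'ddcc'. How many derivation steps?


Derivation: A => dAc => ddAcc => ddcc
Steps: 3


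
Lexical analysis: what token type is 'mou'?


Pattern: letter/underscore followed by alphanumerics, not a keyword
Type: IDENTIFIER


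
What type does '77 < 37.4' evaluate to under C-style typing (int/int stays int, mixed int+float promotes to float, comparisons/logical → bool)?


Operand types: int < float
Rule: comparison yields bool
Result type: bool


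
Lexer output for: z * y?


Scan left to right, longest-match per lexeme
Tokens: ID(z), OP(*), ID(y)


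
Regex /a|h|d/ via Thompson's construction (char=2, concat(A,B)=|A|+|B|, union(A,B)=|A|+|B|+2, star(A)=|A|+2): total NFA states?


Syntax tree has 3 char leaf(s), 2 union(s), 0 star(s)
chars contribute 3×2 = 6; each union adds +2; each star adds +2
Total: 6 + 4 + 0 = 10 states


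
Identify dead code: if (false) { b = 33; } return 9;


condition is constant false, so the whole block is unreachable
Dead: 'if (false) { b = 33; }'


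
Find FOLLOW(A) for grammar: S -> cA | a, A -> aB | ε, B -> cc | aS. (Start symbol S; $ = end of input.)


$ ∈ FOLLOW(S). For each A -> αBβ: add FIRST(β)\{ε} to FOLLOW(B); if β nullable, add FOLLOW(A).
FOLLOW(A) = {$}


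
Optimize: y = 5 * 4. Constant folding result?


5 * 4 = 20 at compile time
Optimized: y = 20


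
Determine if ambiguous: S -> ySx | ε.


balanced y^n…x^n: each string has a unique parse
Unambiguous


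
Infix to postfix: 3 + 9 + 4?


Left to right (same or higher precedence on left)
Postfix: 3 9 + 4 +


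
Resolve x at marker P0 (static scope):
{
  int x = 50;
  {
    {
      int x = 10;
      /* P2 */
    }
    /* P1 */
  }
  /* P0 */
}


x declared in the same block as P0
x = 50


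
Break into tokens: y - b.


Scan left to right, longest-match per lexeme
Tokens: ID(y), OP(-), ID(b)


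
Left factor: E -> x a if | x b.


Common prefix: 'x'
Factored: E -> x E', E' -> a if | b


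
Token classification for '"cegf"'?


Pattern: double-quoted sequence
Type: STRING_LITERAL


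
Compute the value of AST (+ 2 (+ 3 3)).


Evaluate inner: (+ 3 3) = 6
Evaluate root: (+ 2 6) = 8
Result: 8


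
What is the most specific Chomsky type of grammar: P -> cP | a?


Right-linear: every RHS is a terminal or a terminal followed by one nonterminal
Classification: Type 3 (Regular)


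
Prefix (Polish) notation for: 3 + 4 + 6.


left-to-right (same/higher precedence on left): tree is (+ (+ 3 4) 6)
Prefix: + + 3 4 6


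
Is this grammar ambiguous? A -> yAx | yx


balanced y^n…x^n: each string has a unique parse
Unambiguous


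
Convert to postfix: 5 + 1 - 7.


Left to right (same or higher precedence on left)
Postfix: 5 1 + 7 -


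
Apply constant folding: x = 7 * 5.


7 * 5 = 35 at compile time
Optimized: x = 35


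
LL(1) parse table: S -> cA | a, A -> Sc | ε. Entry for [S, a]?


For [S, a]: 'a' ∈ FIRST(a)
Entry: S -> a


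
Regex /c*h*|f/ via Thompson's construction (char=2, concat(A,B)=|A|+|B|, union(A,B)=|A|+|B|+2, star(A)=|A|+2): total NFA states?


Syntax tree has 3 char leaf(s), 1 union(s), 2 star(s)
chars contribute 3×2 = 6; each union adds +2; each star adds +2
Total: 6 + 2 + 4 = 12 states


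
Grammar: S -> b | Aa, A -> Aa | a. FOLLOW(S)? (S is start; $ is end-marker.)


$ ∈ FOLLOW(S). For each A -> αBβ: add FIRST(β)\{ε} to FOLLOW(B); if β nullable, add FOLLOW(A).
FOLLOW(S) = {$}


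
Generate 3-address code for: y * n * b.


Break into single-operator statements:
t1 = y * n
t2 = t1 * b


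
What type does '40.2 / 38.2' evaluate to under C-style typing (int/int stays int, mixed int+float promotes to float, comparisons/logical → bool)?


Operand types: float / float
Rule: mixed int/float promotes to float; int/int stays int
Result type: float


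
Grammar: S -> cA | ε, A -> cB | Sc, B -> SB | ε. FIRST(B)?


Per alternative of B: FIRST(SB) = {c, ε}; FIRST(ε) = {ε}
FIRST(B) = {c, ε}


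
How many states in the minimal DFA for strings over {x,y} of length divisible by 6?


Track length mod 6: states 0..5, accept at 0
Minimal DFA: 6 states


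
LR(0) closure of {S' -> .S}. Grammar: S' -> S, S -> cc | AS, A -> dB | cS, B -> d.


Start: S' -> .S
For each item with dot before a nonterminal B, add B -> .γ for every B-production
Closure: [S' -> .S, S -> .cc, S -> .AS, A -> .dB, A -> .cS]


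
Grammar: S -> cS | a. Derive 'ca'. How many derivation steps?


Derivation: S => cS => ca
Steps: 2


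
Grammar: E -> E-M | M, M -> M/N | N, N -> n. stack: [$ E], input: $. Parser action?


start symbol E on stack, input exhausted
Action: accept


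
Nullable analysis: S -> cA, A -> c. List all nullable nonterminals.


A nonterminal is nullable iff some alternative derives ε (directly, or every symbol in it is nullable)
Nullable: {}


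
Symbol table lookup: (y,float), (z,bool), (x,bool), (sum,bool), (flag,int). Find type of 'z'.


Lookup 'z' → type bool


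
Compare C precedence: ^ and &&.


'^' is bitwise XOR (level 4); '&&' is logical AND (level 2)
Higher level binds tighter
'^' has higher precedence than '&&'


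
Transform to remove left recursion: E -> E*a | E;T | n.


Left-recursive alternatives: E*a, E;T; non-recursive: n
Introduce E': E -> nE', E' -> *aE' | ;TE' | ε


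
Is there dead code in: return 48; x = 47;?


statement follows a return and is unreachable
Dead: 'x = 47'


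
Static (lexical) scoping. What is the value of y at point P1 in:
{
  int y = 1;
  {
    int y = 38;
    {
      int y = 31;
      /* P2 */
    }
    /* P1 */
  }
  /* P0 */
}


y declared in the same block as P1
y = 38


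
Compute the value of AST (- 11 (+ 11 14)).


Evaluate inner: (+ 11 14) = 25
Evaluate root: (- 11 25) = -14
Result: -14


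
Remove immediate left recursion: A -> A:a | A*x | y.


Left-recursive alternatives: A:a, A*x; non-recursive: y
Introduce A': A -> yA', A' -> :aA' | *xA' | ε


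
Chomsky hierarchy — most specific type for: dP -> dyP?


LHS has context (more than one symbol) and |LHS| ≤ |RHS|
Classification: Type 1 (Context-Sensitive)


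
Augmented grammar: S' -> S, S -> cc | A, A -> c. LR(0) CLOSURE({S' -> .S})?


Start: S' -> .S
For each item with dot before a nonterminal B, add B -> .γ for every B-production
Closure: [S' -> .S, S -> .cc, S -> .A, A -> .c]


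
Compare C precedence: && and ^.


'^' is bitwise XOR (level 4); '&&' is logical AND (level 2)
Higher level binds tighter
'^' has higher precedence than '&&'


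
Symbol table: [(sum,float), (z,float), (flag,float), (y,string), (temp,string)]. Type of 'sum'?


Lookup 'sum' → type float


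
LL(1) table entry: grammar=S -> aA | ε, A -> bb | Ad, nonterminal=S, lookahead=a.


For [S, a]: 'a' ∈ FIRST(aA)
Entry: S -> aA


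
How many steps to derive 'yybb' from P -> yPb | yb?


Derivation: P => yPb => yybb
Steps: 2


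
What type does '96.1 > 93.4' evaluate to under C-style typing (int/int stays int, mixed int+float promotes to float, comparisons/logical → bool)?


Operand types: float > float
Rule: comparison yields bool
Result type: bool


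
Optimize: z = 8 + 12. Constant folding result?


8 + 12 = 20 at compile time
Optimized: z = 20


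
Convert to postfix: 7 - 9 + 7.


Left to right (same or higher precedence on left)
Postfix: 7 9 - 7 +


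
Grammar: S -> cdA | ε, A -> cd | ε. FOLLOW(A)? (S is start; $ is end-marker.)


$ ∈ FOLLOW(S). For each A -> αBβ: add FIRST(β)\{ε} to FOLLOW(B); if β nullable, add FOLLOW(A).
FOLLOW(A) = {$}


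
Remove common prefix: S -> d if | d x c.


Common prefix: 'd'
Factored: S -> d S', S' -> if | x c


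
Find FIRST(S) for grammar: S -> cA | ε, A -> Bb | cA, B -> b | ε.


Per alternative of S: FIRST(cA) = {c}; FIRST(ε) = {ε}
FIRST(S) = {c, ε}


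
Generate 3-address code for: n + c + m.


Break into single-operator statements:
t1 = n + c
t2 = t1 + m


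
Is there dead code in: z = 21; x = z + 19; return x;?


z is read by x's definition; x is returned
No dead code


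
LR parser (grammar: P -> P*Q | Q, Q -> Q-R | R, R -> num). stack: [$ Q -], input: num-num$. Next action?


no handle; shift 'num'
Action: shift


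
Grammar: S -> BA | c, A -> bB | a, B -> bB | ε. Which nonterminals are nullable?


A nonterminal is nullable iff some alternative derives ε (directly, or every symbol in it is nullable)
Nullable: {B}


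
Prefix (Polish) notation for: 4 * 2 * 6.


left-to-right (same/higher precedence on left): tree is (* (* 4 2) 6)
Prefix: * * 4 2 6


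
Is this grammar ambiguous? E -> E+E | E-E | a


'a+a-a' has two parse trees (no precedence encoded between + and -)
Ambiguous


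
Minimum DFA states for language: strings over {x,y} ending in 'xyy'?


Track the longest suffix of input matching a prefix of 'xyy': 4 classes (prefixes of length 0..3)
Minimal DFA: 4 states


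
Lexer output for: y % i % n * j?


Scan left to right, longest-match per lexeme
Tokens: ID(y), OP(%), ID(i), OP(%), ID(n), OP(*), ID(j)


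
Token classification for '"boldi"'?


Pattern: double-quoted sequence
Type: STRING_LITERAL


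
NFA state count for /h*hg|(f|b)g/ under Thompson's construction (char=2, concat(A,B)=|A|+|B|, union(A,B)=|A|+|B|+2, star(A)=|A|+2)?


Syntax tree has 6 char leaf(s), 2 union(s), 1 star(s)
chars contribute 6×2 = 12; each union adds +2; each star adds +2
Total: 12 + 4 + 2 = 18 states


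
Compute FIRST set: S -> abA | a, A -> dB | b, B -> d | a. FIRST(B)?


Per alternative of B: FIRST(d) = {d}; FIRST(a) = {a}
FIRST(B) = {a, d}


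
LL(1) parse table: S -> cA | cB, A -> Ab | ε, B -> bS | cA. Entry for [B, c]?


For [B, c]: 'c' ∈ FIRST(cA)
Entry: B -> cA


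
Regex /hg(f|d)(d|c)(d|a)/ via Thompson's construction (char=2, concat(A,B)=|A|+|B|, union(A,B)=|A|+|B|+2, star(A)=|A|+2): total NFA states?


Syntax tree has 8 char leaf(s), 3 union(s), 0 star(s)
chars contribute 8×2 = 16; each union adds +2; each star adds +2
Total: 16 + 6 + 0 = 22 states


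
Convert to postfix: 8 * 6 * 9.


Left to right (same or higher precedence on left)
Postfix: 8 6 * 9 *


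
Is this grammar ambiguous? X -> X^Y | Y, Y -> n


precedence layered via separate nonterminal Y: deterministic
Unambiguous


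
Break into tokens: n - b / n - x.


Scan left to right, longest-match per lexeme
Tokens: ID(n), OP(-), ID(b), OP(/), ID(n), OP(-), ID(x)


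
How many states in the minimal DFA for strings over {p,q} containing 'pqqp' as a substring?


KMP-style automaton: 4 progress states + 1 absorbing accept = 5
Minimal DFA: 5 states


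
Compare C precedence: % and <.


'%' is multiplicative (level 10); '<' is relational (level 7)
Higher level binds tighter
'%' has higher precedence than '<'


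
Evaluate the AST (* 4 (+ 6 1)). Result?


Evaluate inner: (+ 6 1) = 7
Evaluate root: (* 4 7) = 28
Result: 28


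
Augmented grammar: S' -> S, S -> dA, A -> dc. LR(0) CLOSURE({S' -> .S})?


Start: S' -> .S
For each item with dot before a nonterminal B, add B -> .γ for every B-production
Closure: [S' -> .S, S -> .dA]


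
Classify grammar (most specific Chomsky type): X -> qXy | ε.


Single nonterminal LHS, but q^n y^n is not regular
Classification: Type 2 (Context-Free)


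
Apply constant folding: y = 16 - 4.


16 - 4 = 12 at compile time
Optimized: y = 12


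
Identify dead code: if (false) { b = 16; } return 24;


condition is constant false, so the whole block is unreachable
Dead: 'if (false) { b = 16; }'


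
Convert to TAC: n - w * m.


Break into single-operator statements:
t1 = w * m
t2 = n - t1


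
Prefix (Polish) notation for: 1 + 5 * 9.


'*' binds tighter: tree is (+ 1 (* 5 9))
Prefix: + 1 * 5 9


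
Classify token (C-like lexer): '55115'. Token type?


Pattern: digits only
Type: INTEGER_LITERAL


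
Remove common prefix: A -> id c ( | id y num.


Common prefix: 'id'
Factored: A -> id A', A' -> c ( | y num


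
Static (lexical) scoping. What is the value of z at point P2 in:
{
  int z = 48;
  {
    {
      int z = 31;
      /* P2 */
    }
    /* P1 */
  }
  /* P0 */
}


z declared in the same block as P2
z = 31


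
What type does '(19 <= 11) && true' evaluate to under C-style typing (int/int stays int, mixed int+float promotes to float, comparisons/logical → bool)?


Operand types: bool && bool
Rule: logical operators take bool operands and yield bool
Result type: bool


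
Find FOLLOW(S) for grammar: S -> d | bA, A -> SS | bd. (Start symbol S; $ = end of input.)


$ ∈ FOLLOW(S). For each A -> αBβ: add FIRST(β)\{ε} to FOLLOW(B); if β nullable, add FOLLOW(A).
FOLLOW(S) = {$, b, d}


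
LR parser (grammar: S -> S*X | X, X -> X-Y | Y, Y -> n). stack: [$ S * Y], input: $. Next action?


'Y' (not preceded by X-) is the handle for X -> Y
Action: reduce (X -> Y)


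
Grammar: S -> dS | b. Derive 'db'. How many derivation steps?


Derivation: S => dS => db
Steps: 2


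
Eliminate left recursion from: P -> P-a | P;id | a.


Left-recursive alternatives: P-a, P;id; non-recursive: a
Introduce P': P -> aP', P' -> -aP' | ;idP' | ε


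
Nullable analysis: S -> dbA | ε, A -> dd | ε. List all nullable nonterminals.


A nonterminal is nullable iff some alternative derives ε (directly, or every symbol in it is nullable)
Nullable: {A, S}


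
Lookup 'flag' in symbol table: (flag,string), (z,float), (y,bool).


Lookup 'flag' → type string


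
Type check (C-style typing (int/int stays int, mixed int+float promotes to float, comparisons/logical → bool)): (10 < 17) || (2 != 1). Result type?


Operand types: bool || bool
Rule: logical operators take bool operands and yield bool
Result type: bool


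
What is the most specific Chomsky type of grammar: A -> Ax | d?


Left-linear: every RHS is a terminal or one nonterminal followed by a terminal
Classification: Type 3 (Regular)


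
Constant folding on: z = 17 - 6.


17 - 6 = 11 at compile time
Optimized: z = 11


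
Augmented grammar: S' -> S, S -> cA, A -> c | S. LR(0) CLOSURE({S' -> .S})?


Start: S' -> .S
For each item with dot before a nonterminal B, add B -> .γ for every B-production
Closure: [S' -> .S, S -> .cA]


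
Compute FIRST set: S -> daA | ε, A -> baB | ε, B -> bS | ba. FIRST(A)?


Per alternative of A: FIRST(baB) = {b}; FIRST(ε) = {ε}
FIRST(A) = {b, ε}


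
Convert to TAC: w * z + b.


Break into single-operator statements:
t1 = w * z
t2 = t1 + b


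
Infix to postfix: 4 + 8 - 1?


Left to right (same or higher precedence on left)
Postfix: 4 8 + 1 -


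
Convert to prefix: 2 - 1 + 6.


left-to-right (same/higher precedence on left): tree is (+ (- 2 1) 6)
Prefix: + - 2 1 6


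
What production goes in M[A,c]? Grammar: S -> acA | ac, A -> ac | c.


For [A, c]: 'c' ∈ FIRST(c)
Entry: A -> c


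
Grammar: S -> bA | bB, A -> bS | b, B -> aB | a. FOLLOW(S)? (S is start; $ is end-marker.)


$ ∈ FOLLOW(S). For each A -> αBβ: add FIRST(β)\{ε} to FOLLOW(B); if β nullable, add FOLLOW(A).
FOLLOW(S) = {$}


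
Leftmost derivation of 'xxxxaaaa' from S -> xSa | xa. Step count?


Derivation: S => xSa => xxSaa => xxxSaaa => xxxxaaaa
Steps: 4


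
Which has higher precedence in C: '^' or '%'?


'%' is multiplicative (level 10); '^' is bitwise XOR (level 4)
Higher level binds tighter
'%' has higher precedence than '^'


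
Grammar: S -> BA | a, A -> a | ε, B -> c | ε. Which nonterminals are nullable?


A nonterminal is nullable iff some alternative derives ε (directly, or every symbol in it is nullable)
Nullable: {A, B, S}


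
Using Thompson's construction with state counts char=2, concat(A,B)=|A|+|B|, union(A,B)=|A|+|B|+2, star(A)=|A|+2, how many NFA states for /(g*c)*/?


Syntax tree has 2 char leaf(s), 0 union(s), 2 star(s)
chars contribute 2×2 = 4; each union adds +2; each star adds +2
Total: 4 + 0 + 4 = 8 states


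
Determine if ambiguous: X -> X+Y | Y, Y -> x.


precedence layered via separate nonterminal Y: deterministic
Unambiguous


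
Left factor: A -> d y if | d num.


Common prefix: 'd'
Factored: A -> d A', A' -> y if | num


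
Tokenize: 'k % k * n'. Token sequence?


Scan left to right, longest-match per lexeme
Tokens: ID(k), OP(%), ID(k), OP(*), ID(n)


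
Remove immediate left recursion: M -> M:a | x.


Left-recursive alternatives: M:a; non-recursive: x
Introduce M': M -> xM', M' -> :aM' | ε


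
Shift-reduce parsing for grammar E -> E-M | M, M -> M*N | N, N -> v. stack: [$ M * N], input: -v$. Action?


handle 'M*N' on top
Action: reduce (M -> M*N)


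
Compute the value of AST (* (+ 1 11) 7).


Evaluate inner: (+ 1 11) = 12
Evaluate root: (* 12 7) = 84
Result: 84


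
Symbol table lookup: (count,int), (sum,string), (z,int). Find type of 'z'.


Lookup 'z' → type int


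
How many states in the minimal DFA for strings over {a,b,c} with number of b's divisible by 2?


Track (count of b) mod 2: states 0..1, accept at 0
Minimal DFA: 2 states


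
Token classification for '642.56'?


Pattern: digits with a decimal point
Type: FLOAT_LITERAL


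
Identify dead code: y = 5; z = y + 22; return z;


y is read by z's definition; z is returned
No dead code


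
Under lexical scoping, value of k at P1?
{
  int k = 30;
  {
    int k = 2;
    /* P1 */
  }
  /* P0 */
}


k declared in the same block as P1
k = 2


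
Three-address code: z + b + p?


Break into single-operator statements:
t1 = z + b
t2 = t1 + p


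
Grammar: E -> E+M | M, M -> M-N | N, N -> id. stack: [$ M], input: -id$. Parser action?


shift '-' to continue M -> M-N
Action: shift


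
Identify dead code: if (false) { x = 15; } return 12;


condition is constant false, so the whole block is unreachable
Dead: 'if (false) { x = 15; }'


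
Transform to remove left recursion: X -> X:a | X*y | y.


Left-recursive alternatives: X:a, X*y; non-recursive: y
Introduce X': X -> yX', X' -> :aX' | *yX' | ε


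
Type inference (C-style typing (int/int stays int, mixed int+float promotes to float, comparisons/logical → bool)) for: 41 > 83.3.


Operand types: int > float
Rule: comparison yields bool
Result type: bool


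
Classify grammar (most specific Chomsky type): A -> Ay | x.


Left-linear: every RHS is a terminal or one nonterminal followed by a terminal
Classification: Type 3 (Regular)


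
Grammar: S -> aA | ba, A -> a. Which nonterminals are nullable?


A nonterminal is nullable iff some alternative derives ε (directly, or every symbol in it is nullable)
Nullable: {}


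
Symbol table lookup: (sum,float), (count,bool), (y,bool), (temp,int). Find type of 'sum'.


Lookup 'sum' → type float


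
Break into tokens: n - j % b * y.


Scan left to right, longest-match per lexeme
Tokens: ID(n), OP(-), ID(j), OP(%), ID(b), OP(*), ID(y)


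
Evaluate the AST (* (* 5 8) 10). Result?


Evaluate inner: (* 5 8) = 40
Evaluate root: (* 40 10) = 400
Result: 400


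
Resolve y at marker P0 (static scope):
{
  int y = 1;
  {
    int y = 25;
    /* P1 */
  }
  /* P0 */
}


y declared in the same block as P0
y = 1


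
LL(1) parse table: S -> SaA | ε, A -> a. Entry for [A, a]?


For [A, a]: 'a' ∈ FIRST(a)
Entry: A -> a


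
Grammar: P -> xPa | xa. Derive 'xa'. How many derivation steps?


Derivation: P => xa
Steps: 1


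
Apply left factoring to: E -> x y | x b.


Common prefix: 'x'
Factored: E -> x E', E' -> y | b


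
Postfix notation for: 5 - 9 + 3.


Left to right (same or higher precedence on left)
Postfix: 5 9 - 3 +


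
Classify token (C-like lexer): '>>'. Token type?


Pattern: operator symbol
Type: OPERATOR


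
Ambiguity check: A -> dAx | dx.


balanced d^n…x^n: each string has a unique parse
Unambiguous


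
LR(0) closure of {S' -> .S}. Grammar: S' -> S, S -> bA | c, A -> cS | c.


Start: S' -> .S
For each item with dot before a nonterminal B, add B -> .γ for every B-production
Closure: [S' -> .S, S -> .bA, S -> .c]


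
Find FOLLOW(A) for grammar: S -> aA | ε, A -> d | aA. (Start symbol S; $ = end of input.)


$ ∈ FOLLOW(S). For each A -> αBβ: add FIRST(β)\{ε} to FOLLOW(B); if β nullable, add FOLLOW(A).
FOLLOW(A) = {$}


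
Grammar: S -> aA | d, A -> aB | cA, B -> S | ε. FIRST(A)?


Per alternative of A: FIRST(aB) = {a}; FIRST(cA) = {c}
FIRST(A) = {a, c}


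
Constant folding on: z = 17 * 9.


17 * 9 = 153 at compile time
Optimized: z = 153


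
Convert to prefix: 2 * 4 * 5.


left-to-right (same/higher precedence on left): tree is (* (* 2 4) 5)
Prefix: * * 2 4 5


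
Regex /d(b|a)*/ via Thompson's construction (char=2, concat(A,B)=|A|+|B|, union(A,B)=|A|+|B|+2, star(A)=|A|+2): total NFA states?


Syntax tree has 3 char leaf(s), 1 union(s), 1 star(s)
chars contribute 3×2 = 6; each union adds +2; each star adds +2
Total: 6 + 2 + 2 = 10 states


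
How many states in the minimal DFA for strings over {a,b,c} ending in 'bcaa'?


Track the longest suffix of input matching a prefix of 'bcaa': 5 classes (prefixes of length 0..4)
Minimal DFA: 5 states


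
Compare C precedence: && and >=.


'>=' is relational (level 7); '&&' is logical AND (level 2)
Higher level binds tighter
'>=' has higher precedence than '&&'


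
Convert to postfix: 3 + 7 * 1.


* has higher precedence, evaluate 7*1 first
Postfix: 3 7 1 * +


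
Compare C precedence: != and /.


'/' is multiplicative (level 10); '!=' is equality (level 6)
Higher level binds tighter
'/' has higher precedence than '!='


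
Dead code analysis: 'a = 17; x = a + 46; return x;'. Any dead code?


a is read by x's definition; x is returned
No dead code


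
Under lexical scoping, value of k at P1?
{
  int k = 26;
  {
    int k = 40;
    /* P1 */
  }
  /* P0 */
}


k declared in the same block as P1
k = 40


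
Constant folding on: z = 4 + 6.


4 + 6 = 10 at compile time
Optimized: z = 10


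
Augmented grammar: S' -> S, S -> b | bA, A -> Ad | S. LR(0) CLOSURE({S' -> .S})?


Start: S' -> .S
For each item with dot before a nonterminal B, add B -> .γ for every B-production
Closure: [S' -> .S, S -> .b, S -> .bA]


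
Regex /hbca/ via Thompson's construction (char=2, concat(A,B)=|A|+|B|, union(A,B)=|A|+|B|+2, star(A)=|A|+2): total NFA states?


Syntax tree has 4 char leaf(s), 0 union(s), 0 star(s)
chars contribute 4×2 = 8; each union adds +2; each star adds +2
Total: 8 + 0 + 0 = 8 states


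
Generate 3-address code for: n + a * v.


Break into single-operator statements:
t1 = a * v
t2 = n + t1


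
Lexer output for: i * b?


Scan left to right, longest-match per lexeme
Tokens: ID(i), OP(*), ID(b)


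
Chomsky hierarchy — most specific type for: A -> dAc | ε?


Single nonterminal LHS, but d^n c^n is not regular
Classification: Type 2 (Context-Free)


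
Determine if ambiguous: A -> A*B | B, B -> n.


precedence layered via separate nonterminal B: deterministic
Unambiguous


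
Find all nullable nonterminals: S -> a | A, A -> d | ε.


A nonterminal is nullable iff some alternative derives ε (directly, or every symbol in it is nullable)
Nullable: {A, S}


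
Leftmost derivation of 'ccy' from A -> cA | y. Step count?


Derivation: A => cA => ccA => ccy
Steps: 3


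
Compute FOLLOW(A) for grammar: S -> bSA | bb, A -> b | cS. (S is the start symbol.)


$ ∈ FOLLOW(S). For each A -> αBβ: add FIRST(β)\{ε} to FOLLOW(B); if β nullable, add FOLLOW(A).
FOLLOW(A) = {$, b, c}


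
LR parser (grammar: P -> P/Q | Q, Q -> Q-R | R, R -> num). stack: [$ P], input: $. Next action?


start symbol P on stack, input exhausted
Action: accept


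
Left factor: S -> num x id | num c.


Common prefix: 'num'
Factored: S -> num S', S' -> x id | c


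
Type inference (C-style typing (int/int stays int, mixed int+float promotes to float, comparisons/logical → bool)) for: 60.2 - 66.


Operand types: float - int
Rule: mixed int/float promotes to float; int/int stays int
Result type: float


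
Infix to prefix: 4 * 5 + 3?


left-to-right (same/higher precedence on left): tree is (+ (* 4 5) 3)
Prefix: + * 4 5 3


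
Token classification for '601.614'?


Pattern: digits with a decimal point
Type: FLOAT_LITERAL


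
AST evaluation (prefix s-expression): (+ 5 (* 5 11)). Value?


Evaluate inner: (* 5 11) = 55
Evaluate root: (+ 5 55) = 60
Result: 60


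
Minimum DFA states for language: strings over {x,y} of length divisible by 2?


Track length mod 2: states 0..1, accept at 0
Minimal DFA: 2 states


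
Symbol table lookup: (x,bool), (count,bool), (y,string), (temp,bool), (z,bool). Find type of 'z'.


Lookup 'z' → type bool


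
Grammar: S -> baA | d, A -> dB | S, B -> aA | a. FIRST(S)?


Per alternative of S: FIRST(baA) = {b}; FIRST(d) = {d}
FIRST(S) = {b, d}


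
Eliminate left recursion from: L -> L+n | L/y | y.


Left-recursive alternatives: L+n, L/y; non-recursive: y
Introduce L': L -> yL', L' -> +nL' | /yL' | ε


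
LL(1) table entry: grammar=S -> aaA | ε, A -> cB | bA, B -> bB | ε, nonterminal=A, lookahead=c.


For [A, c]: 'c' ∈ FIRST(cB)
Entry: A -> cB


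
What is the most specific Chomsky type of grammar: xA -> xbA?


LHS has context (more than one symbol) and |LHS| ≤ |RHS|
Classification: Type 1 (Context-Sensitive)


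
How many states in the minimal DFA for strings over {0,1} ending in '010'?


Track the longest suffix of input matching a prefix of '010': 4 classes (prefixes of length 0..3)
Minimal DFA: 4 states


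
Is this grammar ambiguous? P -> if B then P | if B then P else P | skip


dangling else: 'if B then if B then skip else skip' parses two ways
Ambiguous


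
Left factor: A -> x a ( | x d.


Common prefix: 'x'
Factored: A -> x A', A' -> a ( | d


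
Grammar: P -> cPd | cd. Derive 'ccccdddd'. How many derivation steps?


Derivation: P => cPd => ccPdd => cccPddd => ccccdddd
Steps: 4


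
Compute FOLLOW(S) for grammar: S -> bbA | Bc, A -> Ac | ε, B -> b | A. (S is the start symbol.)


$ ∈ FOLLOW(S). For each A -> αBβ: add FIRST(β)\{ε} to FOLLOW(B); if β nullable, add FOLLOW(A).
FOLLOW(S) = {$}


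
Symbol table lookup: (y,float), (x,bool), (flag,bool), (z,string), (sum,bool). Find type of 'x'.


Lookup 'x' → type bool


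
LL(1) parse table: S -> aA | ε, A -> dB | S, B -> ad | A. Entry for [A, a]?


For [A, a]: 'a' ∈ FIRST(S)
Entry: A -> S


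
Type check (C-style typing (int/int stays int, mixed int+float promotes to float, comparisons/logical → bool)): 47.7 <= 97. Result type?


Operand types: float <= int
Rule: comparison yields bool
Result type: bool


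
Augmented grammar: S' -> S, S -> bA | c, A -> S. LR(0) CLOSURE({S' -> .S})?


Start: S' -> .S
For each item with dot before a nonterminal B, add B -> .γ for every B-production
Closure: [S' -> .S, S -> .bA, S -> .c]


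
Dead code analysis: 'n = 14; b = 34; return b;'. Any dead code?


n is assigned but never read
Dead: 'n = 14'


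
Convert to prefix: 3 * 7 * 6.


left-to-right (same/higher precedence on left): tree is (* (* 3 7) 6)
Prefix: * * 3 7 6


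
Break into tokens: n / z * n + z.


Scan left to right, longest-match per lexeme
Tokens: ID(n), OP(/), ID(z), OP(*), ID(n), OP(+), ID(z)


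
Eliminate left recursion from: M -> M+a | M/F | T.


Left-recursive alternatives: M+a, M/F; non-recursive: T
Introduce M': M -> TM', M' -> +aM' | /FM' | ε


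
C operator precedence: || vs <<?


'<<' is shift (level 8); '||' is logical OR (level 1)
Higher level binds tighter
'<<' has higher precedence than '||'


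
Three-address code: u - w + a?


Break into single-operator statements:
t1 = u - w
t2 = t1 + a


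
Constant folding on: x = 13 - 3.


13 - 3 = 10 at compile time
Optimized: x = 10


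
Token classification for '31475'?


Pattern: digits only
Type: INTEGER_LITERAL


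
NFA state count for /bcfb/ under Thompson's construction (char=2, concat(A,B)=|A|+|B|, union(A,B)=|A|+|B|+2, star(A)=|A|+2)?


Syntax tree has 4 char leaf(s), 0 union(s), 0 star(s)
chars contribute 4×2 = 8; each union adds +2; each star adds +2
Total: 8 + 0 + 0 = 8 states


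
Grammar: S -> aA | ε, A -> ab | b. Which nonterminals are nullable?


A nonterminal is nullable iff some alternative derives ε (directly, or every symbol in it is nullable)
Nullable: {S}


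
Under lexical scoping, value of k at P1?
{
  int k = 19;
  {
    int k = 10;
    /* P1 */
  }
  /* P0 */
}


k declared in the same block as P1
k = 10


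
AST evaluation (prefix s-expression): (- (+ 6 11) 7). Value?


Evaluate inner: (+ 6 11) = 17
Evaluate root: (- 17 7) = 10
Result: 10


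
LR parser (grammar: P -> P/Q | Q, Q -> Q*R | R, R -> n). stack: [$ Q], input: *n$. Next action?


shift '*' to continue Q -> Q*R
Action: shift


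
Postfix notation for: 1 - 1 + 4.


Left to right (same or higher precedence on left)
Postfix: 1 1 - 4 +


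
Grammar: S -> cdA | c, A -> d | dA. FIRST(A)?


Per alternative of A: FIRST(d) = {d}; FIRST(dA) = {d}
FIRST(A) = {d}


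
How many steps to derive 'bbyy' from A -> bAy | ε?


Derivation: A => bAy => bbAyy => bbyy
Steps: 3


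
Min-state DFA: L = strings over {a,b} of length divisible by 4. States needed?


Track length mod 4: states 0..3, accept at 0
Minimal DFA: 4 states


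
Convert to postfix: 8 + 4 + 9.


Left to right (same or higher precedence on left)
Postfix: 8 4 + 9 +


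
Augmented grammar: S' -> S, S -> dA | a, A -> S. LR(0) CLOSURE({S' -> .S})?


Start: S' -> .S
For each item with dot before a nonterminal B, add B -> .γ for every B-production
Closure: [S' -> .S, S -> .dA, S -> .a]


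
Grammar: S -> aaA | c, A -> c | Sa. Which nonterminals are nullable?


A nonterminal is nullable iff some alternative derives ε (directly, or every symbol in it is nullable)
Nullable: {}


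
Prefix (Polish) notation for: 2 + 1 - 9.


left-to-right (same/higher precedence on left): tree is (- (+ 2 1) 9)
Prefix: - + 2 1 9


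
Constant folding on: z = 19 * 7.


19 * 7 = 133 at compile time
Optimized: z = 133


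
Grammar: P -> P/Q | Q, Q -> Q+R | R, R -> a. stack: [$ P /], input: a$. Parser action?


no handle ('P/' is not any RHS); shift 'a'
Action: shift


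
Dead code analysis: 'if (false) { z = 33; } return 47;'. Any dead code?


condition is constant false, so the whole block is unreachable
Dead: 'if (false) { z = 33; }'


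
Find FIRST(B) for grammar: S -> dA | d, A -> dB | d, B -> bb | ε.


Per alternative of B: FIRST(bb) = {b}; FIRST(ε) = {ε}
FIRST(B) = {b, ε}


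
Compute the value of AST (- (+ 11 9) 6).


Evaluate inner: (+ 11 9) = 20
Evaluate root: (- 20 6) = 14
Result: 14


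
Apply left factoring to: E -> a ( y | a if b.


Common prefix: 'a'
Factored: E -> a E', E' -> ( y | if b


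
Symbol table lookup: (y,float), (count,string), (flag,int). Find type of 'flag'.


Lookup 'flag' → type int


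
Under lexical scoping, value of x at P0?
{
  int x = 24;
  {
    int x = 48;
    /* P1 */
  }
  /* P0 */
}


x declared in the same block as P0
x = 24


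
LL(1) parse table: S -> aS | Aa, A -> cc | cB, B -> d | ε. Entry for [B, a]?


For [B, a]: ε is nullable and 'a' ∈ FOLLOW(B)
Entry: B -> ε


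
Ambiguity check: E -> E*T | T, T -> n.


precedence layered via separate nonterminal T: deterministic
Unambiguous


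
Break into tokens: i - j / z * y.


Scan left to right, longest-match per lexeme
Tokens: ID(i), OP(-), ID(j), OP(/), ID(z), OP(*), ID(y)


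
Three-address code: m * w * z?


Break into single-operator statements:
t1 = m * w
t2 = t1 * z


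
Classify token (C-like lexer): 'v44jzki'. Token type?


Pattern: letter/underscore followed by alphanumerics, not a keyword
Type: IDENTIFIER


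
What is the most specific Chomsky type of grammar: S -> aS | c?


Right-linear: every RHS is a terminal or a terminal followed by one nonterminal
Classification: Type 3 (Regular)


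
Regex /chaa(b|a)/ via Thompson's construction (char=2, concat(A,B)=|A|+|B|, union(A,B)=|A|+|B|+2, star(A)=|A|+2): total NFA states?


Syntax tree has 6 char leaf(s), 1 union(s), 0 star(s)
chars contribute 6×2 = 12; each union adds +2; each star adds +2
Total: 12 + 2 + 0 = 14 states
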